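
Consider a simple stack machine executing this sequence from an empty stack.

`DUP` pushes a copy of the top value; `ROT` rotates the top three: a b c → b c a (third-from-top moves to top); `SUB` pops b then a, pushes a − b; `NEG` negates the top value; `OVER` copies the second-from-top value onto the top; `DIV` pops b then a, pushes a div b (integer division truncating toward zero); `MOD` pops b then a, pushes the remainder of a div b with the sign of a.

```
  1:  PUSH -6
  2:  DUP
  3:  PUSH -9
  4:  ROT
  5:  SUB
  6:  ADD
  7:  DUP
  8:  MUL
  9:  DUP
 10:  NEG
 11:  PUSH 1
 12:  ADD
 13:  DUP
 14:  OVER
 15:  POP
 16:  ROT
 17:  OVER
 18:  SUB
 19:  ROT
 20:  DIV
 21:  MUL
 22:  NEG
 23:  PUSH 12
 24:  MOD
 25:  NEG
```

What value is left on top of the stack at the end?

PUSH -6  -6
DUP      -6 -6
PUSH -9  -6 -6 -9
ROT      -6 -9 -6
SUB      -6 -3
ADD      -9
DUP      -9 -9
MUL      81
DUP      81 81
NEG      81 -81
PUSH 1   81 -81 1
ADD      81 -80
DUP      81 -80 -80
OVER     81 -80 -80 -80
POP      81 -80 -80
ROT      -80 -80 81
OVER     -80 -80 81 -80
SUB      -80 -80 161
ROT      -80 161 -80
DIV      -80 -2
MUL      160
NEG      -160
PUSH 12  -160 12
MOD      -4
NEG      4

4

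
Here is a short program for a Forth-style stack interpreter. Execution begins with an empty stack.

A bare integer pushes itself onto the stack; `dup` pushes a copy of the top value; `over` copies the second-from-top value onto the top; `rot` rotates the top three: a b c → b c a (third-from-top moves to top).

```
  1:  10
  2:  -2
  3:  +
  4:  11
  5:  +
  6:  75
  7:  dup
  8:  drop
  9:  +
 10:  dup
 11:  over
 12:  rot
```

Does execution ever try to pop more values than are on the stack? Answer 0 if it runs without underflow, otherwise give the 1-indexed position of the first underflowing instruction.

10   : [10]
-2   : [10, -2]
+    : [8]
11   : [8, 11]
+    : [19]
75   : [19, 75]
dup  : [19, 75, 75]
drop : [19, 75]
+    : [94]
dup  : [94, 94]
over : [94, 94, 94]
rot  : [94, 94, 94]

0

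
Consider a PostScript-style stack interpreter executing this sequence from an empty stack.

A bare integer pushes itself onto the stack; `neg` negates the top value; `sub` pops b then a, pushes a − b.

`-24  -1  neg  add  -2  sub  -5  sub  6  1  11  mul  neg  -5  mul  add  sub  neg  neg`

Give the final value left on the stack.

-24  -24
-1   -24 -1
neg  -24 1
add  -23
-2   -23 -2
sub  -21
-5   -21 -5
sub  -16
6    -16 6
1    -16 6 1
11   -16 6 1 11
mul  -16 6 11
neg  -16 6 -11
-5   -16 6 -11 -5
mul  -16 6 55
add  -16 61
sub  -77
neg  77
neg  -77

-77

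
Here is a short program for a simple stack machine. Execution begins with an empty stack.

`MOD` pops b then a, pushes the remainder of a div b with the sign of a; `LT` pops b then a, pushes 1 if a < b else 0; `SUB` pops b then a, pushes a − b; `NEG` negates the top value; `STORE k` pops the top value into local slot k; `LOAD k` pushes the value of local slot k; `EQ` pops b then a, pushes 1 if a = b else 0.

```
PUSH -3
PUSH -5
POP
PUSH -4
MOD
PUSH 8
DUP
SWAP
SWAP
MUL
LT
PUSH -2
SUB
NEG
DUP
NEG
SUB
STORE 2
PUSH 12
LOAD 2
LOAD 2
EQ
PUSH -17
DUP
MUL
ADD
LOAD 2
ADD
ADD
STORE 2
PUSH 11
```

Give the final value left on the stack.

11

PUSH -3  : [-3]
PUSH -5  : [-3, -5]
POP      : [-3]
PUSH -4  : [-3, -4]
MOD      : [-3]
PUSH 8   : [-3, 8]
DUP      : [-3, 8, 8]
SWAP     : [-3, 8, 8]
SWAP     : [-3, 8, 8]
MUL      : [-3, 64]
LT       : [1]
PUSH -2  : [1, -2]
SUB      : [3]
NEG      : [-3]
DUP      : [-3, -3]
NEG      : [-3, 3]
SUB      : [-6]
STORE 2  : []
PUSH 12  : [12]
LOAD 2   : [12, -6]
LOAD 2   : [12, -6, -6]
EQ       : [12, 1]
PUSH -17 : [12, 1, -17]
DUP      : [12, 1, -17, -17]
MUL      : [12, 1, 289]
ADD      : [12, 290]
LOAD 2   : [12, 290, -6]
ADD      : [12, 284]
ADD      : [296]
STORE 2  : []
PUSH 11  : [11]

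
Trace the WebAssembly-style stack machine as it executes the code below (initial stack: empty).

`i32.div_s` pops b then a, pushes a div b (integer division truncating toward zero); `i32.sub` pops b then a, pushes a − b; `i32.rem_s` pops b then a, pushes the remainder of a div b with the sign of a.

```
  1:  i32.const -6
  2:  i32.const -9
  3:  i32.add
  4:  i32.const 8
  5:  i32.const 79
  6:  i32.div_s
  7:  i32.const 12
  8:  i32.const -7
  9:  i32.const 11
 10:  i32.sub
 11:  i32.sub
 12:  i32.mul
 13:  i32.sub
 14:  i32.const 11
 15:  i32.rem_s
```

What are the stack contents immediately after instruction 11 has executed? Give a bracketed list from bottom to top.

i32.const -6 -> -6
i32.const -9 -> -6 -9
i32.add      -> -15
i32.const 8  -> -15 8
i32.const 79 -> -15 8 79
i32.div_s    -> -15 0
i32.const 12 -> -15 0 12
i32.const -7 -> -15 0 12 -7
i32.const 11 -> -15 0 12 -7 11
i32.sub      -> -15 0 12 -18
i32.sub      -> -15 0 30

[-15, 0, 30]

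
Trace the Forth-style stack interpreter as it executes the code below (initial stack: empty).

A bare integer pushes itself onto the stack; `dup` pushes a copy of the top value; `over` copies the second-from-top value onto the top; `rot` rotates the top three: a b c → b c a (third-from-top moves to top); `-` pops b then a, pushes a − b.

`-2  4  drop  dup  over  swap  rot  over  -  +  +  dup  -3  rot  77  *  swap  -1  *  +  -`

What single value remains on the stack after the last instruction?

301

-2    [-2]
4     [-2, 4]
drop  [-2]
dup   [-2, -2]
over  [-2, -2, -2]
swap  [-2, -2, -2]
rot   [-2, -2, -2]
over  [-2, -2, -2, -2]
-     [-2, -2, 0]
+     [-2, -2]
+     [-4]
dup   [-4, -4]
-3    [-4, -4, -3]
rot   [-4, -3, -4]
77    [-4, -3, -4, 77]
*     [-4, -3, -308]
swap  [-4, -308, -3]
-1    [-4, -308, -3, -1]
*     [-4, -308, 3]
+     [-4, -305]
-     [301]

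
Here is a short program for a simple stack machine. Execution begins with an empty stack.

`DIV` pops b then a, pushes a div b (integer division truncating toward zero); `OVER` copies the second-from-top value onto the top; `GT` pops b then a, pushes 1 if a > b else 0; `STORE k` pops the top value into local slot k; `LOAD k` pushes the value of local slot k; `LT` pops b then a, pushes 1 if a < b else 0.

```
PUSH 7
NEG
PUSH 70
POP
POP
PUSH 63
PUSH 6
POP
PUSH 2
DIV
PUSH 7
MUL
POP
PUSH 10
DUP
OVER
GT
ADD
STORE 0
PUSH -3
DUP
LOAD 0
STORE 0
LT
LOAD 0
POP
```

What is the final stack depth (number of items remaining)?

PUSH 7  → [7]
NEG     → [-7]
PUSH 70 → [-7, 70]
POP     → [-7]
POP     → []
PUSH 63 → [63]
PUSH 6  → [63, 6]
POP     → [63]
PUSH 2  → [63, 2]
DIV     → [31]
PUSH 7  → [31, 7]
MUL     → [217]
POP     → []
PUSH 10 → [10]
DUP     → [10, 10]
OVER    → [10, 10, 10]
GT      → [10, 0]
ADD     → [10]
STORE 0 → []
PUSH -3 → [-3]
DUP     → [-3, -3]
LOAD 0  → [-3, -3, 10]
STORE 0 → [-3, -3]
LT      → [0]
LOAD 0  → [0, 10]
POP     → [0]

1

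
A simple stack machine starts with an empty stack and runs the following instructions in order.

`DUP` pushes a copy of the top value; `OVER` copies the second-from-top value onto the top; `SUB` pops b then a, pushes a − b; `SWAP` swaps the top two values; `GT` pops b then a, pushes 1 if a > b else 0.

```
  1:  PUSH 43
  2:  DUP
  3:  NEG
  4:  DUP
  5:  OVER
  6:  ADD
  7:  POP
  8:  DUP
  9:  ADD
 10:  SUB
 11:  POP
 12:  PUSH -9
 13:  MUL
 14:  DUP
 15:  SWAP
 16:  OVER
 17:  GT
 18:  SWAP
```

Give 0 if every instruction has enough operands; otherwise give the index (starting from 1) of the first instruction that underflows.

13

PUSH 43 -> [43]
DUP     -> [43, 43]
NEG     -> [43, -43]
DUP     -> [43, -43, -43]
OVER    -> [43, -43, -43, -43]
ADD     -> [43, -43, -86]
POP     -> [43, -43]
DUP     -> [43, -43, -43]
ADD     -> [43, -86]
SUB     -> [129]
POP     -> []
PUSH -9 -> [-9]
MUL  — needs 2 operands, stack has 1 → underflow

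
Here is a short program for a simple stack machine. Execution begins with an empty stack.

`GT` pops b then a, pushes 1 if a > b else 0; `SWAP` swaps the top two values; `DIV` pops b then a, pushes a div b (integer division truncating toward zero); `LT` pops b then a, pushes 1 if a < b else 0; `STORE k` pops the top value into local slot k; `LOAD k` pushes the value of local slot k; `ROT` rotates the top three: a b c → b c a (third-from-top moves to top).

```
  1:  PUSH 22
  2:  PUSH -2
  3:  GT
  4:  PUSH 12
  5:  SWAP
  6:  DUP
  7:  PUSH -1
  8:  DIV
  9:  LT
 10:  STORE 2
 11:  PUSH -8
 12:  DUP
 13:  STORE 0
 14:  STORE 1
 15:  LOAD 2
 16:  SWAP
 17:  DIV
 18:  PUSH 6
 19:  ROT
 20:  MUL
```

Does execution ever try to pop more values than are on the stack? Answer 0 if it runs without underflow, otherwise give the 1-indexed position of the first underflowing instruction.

PUSH 22 → 22
PUSH -2 → 22 -2
GT      → 1
PUSH 12 → 1 12
SWAP    → 12 1
DUP     → 12 1 1
PUSH -1 → 12 1 1 -1
DIV     → 12 1 -1
LT      → 12 0
STORE 2 → 12
PUSH -8 → 12 -8
DUP     → 12 -8 -8
STORE 0 → 12 -8
STORE 1 → 12
LOAD 2  → 12 0
SWAP    → 0 12
DIV     → 0
PUSH 6  → 0 6
ROT  — needs 3 operands, stack has 2 → underflow

19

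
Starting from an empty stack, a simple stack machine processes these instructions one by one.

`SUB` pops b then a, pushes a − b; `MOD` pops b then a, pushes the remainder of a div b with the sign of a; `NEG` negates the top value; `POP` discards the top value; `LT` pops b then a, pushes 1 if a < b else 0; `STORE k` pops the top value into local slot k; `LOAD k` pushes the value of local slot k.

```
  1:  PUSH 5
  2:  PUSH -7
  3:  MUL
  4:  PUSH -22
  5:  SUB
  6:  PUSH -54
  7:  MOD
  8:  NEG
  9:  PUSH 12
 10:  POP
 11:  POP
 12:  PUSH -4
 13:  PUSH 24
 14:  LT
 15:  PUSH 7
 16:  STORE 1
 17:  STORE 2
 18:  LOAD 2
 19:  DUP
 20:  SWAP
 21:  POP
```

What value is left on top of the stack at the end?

PUSH 5   : [5]
PUSH -7  : [5, -7]
MUL      : [-35]
PUSH -22 : [-35, -22]
SUB      : [-13]
PUSH -54 : [-13, -54]
MOD      : [-13]
NEG      : [13]
PUSH 12  : [13, 12]
POP      : [13]
POP      : []
PUSH -4  : [-4]
PUSH 24  : [-4, 24]
LT       : [1]
PUSH 7   : [1, 7]
STORE 1  : [1]
STORE 2  : []
LOAD 2   : [1]
DUP      : [1, 1]
SWAP     : [1, 1]
POP      : [1]

1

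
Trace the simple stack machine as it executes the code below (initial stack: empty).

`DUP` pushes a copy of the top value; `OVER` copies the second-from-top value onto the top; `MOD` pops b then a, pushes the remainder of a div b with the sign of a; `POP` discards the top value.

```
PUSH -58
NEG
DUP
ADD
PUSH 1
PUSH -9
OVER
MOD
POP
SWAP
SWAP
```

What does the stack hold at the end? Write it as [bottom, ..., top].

[116, 1]

PUSH -58 → -58
NEG      → 58
DUP      → 58 58
ADD      → 116
PUSH 1   → 116 1
PUSH -9  → 116 1 -9
OVER     → 116 1 -9 1
MOD      → 116 1 0
POP      → 116 1
SWAP     → 1 116
SWAP     → 116 1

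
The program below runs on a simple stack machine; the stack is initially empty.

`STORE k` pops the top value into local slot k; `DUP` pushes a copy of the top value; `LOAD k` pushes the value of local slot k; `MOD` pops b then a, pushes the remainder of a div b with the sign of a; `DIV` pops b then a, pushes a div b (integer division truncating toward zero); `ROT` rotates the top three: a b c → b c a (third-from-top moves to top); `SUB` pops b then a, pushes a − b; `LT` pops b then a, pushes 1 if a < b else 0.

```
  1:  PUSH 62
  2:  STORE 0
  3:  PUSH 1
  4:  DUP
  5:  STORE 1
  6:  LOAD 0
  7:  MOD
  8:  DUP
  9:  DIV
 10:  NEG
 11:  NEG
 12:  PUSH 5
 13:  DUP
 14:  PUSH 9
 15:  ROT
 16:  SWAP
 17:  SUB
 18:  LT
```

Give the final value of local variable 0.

PUSH 62 : [62]
STORE 0 : []
PUSH 1  : [1]
DUP     : [1, 1]
STORE 1 : [1]
LOAD 0  : [1, 62]
MOD     : [1]
DUP     : [1, 1]
DIV     : [1]
NEG     : [-1]
NEG     : [1]
PUSH 5  : [1, 5]
DUP     : [1, 5, 5]
PUSH 9  : [1, 5, 5, 9]
ROT     : [1, 5, 9, 5]
SWAP    : [1, 5, 5, 9]
SUB     : [1, 5, -4]
LT      : [1, 0]

62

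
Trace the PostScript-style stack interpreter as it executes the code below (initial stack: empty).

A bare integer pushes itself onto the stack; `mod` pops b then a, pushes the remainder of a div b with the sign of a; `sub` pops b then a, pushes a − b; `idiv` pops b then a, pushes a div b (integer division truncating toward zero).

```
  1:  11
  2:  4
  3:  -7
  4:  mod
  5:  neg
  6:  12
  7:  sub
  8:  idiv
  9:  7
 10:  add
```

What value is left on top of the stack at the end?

7

11   → [11]
4    → [11, 4]
-7   → [11, 4, -7]
mod  → [11, 4]
neg  → [11, -4]
12   → [11, -4, 12]
sub  → [11, -16]
idiv → [0]
7    → [0, 7]
add  → [7]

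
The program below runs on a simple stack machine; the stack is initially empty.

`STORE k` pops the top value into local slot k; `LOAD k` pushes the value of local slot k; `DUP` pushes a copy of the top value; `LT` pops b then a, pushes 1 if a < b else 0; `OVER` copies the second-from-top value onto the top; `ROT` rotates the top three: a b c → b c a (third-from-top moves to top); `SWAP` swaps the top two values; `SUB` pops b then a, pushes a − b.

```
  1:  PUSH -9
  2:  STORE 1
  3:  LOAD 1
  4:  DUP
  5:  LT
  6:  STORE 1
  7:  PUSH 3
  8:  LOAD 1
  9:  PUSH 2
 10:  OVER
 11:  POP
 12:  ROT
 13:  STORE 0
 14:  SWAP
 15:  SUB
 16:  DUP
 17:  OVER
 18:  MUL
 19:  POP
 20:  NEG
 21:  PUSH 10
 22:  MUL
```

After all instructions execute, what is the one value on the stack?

PUSH -9 -> -9
STORE 1 -> (empty)
LOAD 1  -> -9
DUP     -> -9 -9
LT      -> 0
STORE 1 -> (empty)
PUSH 3  -> 3
LOAD 1  -> 3 0
PUSH 2  -> 3 0 2
OVER    -> 3 0 2 0
POP     -> 3 0 2
ROT     -> 0 2 3
STORE 0 -> 0 2
SWAP    -> 2 0
SUB     -> 2
DUP     -> 2 2
OVER    -> 2 2 2
MUL     -> 2 4
POP     -> 2
NEG     -> -2
PUSH 10 -> -2 10
MUL     -> -20

-20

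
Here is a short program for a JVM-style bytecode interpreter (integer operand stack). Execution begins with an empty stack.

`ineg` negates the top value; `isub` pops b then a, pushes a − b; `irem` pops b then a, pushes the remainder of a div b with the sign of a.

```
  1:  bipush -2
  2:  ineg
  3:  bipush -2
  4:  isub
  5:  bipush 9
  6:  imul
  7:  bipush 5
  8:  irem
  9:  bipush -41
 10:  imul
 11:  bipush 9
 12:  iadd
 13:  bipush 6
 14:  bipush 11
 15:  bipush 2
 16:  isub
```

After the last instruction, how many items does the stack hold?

3

bipush -2  : -2
ineg       : 2
bipush -2  : 2 -2
isub       : 4
bipush 9   : 4 9
imul       : 36
bipush 5   : 36 5
irem       : 1
bipush -41 : 1 -41
imul       : -41
bipush 9   : -41 9
iadd       : -32
bipush 6   : -32 6
bipush 11  : -32 6 11
bipush 2   : -32 6 11 2
isub       : -32 6 9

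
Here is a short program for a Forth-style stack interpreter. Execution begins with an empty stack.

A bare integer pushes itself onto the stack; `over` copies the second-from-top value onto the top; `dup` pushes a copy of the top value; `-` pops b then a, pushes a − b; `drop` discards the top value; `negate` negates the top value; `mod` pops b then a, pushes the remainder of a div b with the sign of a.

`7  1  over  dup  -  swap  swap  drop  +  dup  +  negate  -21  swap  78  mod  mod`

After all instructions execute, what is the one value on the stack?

7      → [7]
1      → [7, 1]
over   → [7, 1, 7]
dup    → [7, 1, 7, 7]
-      → [7, 1, 0]
swap   → [7, 0, 1]
swap   → [7, 1, 0]
drop   → [7, 1]
+      → [8]
dup    → [8, 8]
+      → [16]
negate → [-16]
-21    → [-16, -21]
swap   → [-21, -16]
78     → [-21, -16, 78]
mod    → [-21, -16]
mod    → [-5]

-5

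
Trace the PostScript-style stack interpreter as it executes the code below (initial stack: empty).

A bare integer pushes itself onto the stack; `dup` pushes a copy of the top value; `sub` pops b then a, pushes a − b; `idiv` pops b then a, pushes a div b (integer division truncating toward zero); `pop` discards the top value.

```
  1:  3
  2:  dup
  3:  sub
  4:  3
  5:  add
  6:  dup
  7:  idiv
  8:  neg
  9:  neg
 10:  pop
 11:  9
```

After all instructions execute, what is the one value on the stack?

9

3    -> [3]
dup  -> [3, 3]
sub  -> [0]
3    -> [0, 3]
add  -> [3]
dup  -> [3, 3]
idiv -> [1]
neg  -> [-1]
neg  -> [1]
pop  -> []
9    -> [9]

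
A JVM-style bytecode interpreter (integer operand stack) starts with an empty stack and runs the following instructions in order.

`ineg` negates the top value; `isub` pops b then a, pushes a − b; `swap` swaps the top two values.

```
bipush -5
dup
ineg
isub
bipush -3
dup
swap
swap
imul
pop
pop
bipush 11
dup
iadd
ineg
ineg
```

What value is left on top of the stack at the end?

22

bipush -5 → -5
dup       → -5 -5
ineg      → -5 5
isub      → -10
bipush -3 → -10 -3
dup       → -10 -3 -3
swap      → -10 -3 -3
swap      → -10 -3 -3
imul      → -10 9
pop       → -10
pop       → (empty)
bipush 11 → 11
dup       → 11 11
iadd      → 22
ineg      → -22
ineg      → 22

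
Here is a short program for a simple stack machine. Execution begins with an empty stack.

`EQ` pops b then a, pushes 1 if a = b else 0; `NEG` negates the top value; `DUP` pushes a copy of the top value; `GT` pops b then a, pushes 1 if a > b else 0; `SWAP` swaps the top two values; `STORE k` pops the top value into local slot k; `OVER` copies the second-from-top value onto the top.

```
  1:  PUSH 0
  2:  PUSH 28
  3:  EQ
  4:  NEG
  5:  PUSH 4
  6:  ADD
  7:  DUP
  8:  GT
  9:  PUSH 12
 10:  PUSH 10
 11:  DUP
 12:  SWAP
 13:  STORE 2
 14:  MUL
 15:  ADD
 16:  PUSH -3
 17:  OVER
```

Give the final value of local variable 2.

10

PUSH 0  → 0
PUSH 28 → 0 28
EQ      → 0
NEG     → 0
PUSH 4  → 0 4
ADD     → 4
DUP     → 4 4
GT      → 0
PUSH 12 → 0 12
PUSH 10 → 0 12 10
DUP     → 0 12 10 10
SWAP    → 0 12 10 10
STORE 2 → 0 12 10
MUL     → 0 120
ADD     → 120
PUSH -3 → 120 -3
OVER    → 120 -3 120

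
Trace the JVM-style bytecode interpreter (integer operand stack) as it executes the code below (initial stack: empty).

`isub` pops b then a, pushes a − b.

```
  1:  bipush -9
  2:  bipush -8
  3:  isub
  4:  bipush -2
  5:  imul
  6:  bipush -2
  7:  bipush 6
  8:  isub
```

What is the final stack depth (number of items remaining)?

2

bipush -9 → -9
bipush -8 → -9 -8
isub      → -1
bipush -2 → -1 -2
imul      → 2
bipush -2 → 2 -2
bipush 6  → 2 -2 6
isub      → 2 -8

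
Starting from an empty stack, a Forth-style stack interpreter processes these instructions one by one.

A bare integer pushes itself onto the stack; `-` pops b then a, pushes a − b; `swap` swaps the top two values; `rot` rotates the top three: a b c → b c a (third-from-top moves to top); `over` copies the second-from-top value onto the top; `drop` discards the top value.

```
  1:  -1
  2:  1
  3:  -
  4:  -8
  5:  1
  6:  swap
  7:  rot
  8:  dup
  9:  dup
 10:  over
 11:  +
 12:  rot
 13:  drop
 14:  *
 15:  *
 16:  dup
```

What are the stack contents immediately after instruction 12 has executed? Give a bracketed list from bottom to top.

[1, -8, -2, -4, -2]

-1    [-1]
1     [-1, 1]
-     [-2]
-8    [-2, -8]
1     [-2, -8, 1]
swap  [-2, 1, -8]
rot   [1, -8, -2]
dup   [1, -8, -2, -2]
dup   [1, -8, -2, -2, -2]
over  [1, -8, -2, -2, -2, -2]
+     [1, -8, -2, -2, -4]
rot   [1, -8, -2, -4, -2]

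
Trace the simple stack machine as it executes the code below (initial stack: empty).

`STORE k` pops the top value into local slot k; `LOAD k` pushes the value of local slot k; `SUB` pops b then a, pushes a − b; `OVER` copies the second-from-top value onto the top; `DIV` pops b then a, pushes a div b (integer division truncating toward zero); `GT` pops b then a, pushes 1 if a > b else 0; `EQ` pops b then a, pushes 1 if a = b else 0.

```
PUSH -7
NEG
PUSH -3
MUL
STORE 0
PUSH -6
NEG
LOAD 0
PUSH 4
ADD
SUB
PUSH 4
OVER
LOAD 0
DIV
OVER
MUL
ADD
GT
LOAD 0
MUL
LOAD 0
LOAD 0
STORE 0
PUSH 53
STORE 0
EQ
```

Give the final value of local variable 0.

53

PUSH -7 → [-7]
NEG     → [7]
PUSH -3 → [7, -3]
MUL     → [-21]
STORE 0 → []
PUSH -6 → [-6]
NEG     → [6]
LOAD 0  → [6, -21]
PUSH 4  → [6, -21, 4]
ADD     → [6, -17]
SUB     → [23]
PUSH 4  → [23, 4]
OVER    → [23, 4, 23]
LOAD 0  → [23, 4, 23, -21]
DIV     → [23, 4, -1]
OVER    → [23, 4, -1, 4]
MUL     → [23, 4, -4]
ADD     → [23, 0]
GT      → [1]
LOAD 0  → [1, -21]
MUL     → [-21]
LOAD 0  → [-21, -21]
LOAD 0  → [-21, -21, -21]
STORE 0 → [-21, -21]
PUSH 53 → [-21, -21, 53]
STORE 0 → [-21, -21]
EQ      → [1]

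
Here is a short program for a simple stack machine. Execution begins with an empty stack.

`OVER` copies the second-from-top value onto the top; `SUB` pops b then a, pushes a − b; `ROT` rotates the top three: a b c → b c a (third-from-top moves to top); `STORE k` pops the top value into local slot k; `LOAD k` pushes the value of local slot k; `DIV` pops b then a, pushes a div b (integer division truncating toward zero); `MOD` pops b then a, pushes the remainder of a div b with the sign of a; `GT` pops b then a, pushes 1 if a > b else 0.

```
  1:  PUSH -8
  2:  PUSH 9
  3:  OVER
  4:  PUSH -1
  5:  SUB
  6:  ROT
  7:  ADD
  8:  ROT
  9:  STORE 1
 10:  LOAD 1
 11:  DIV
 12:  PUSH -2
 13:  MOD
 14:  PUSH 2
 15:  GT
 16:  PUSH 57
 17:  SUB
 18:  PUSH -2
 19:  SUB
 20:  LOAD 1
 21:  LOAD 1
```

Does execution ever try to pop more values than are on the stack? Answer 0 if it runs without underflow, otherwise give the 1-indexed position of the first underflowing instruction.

8

PUSH -8 : [-8]
PUSH 9  : [-8, 9]
OVER    : [-8, 9, -8]
PUSH -1 : [-8, 9, -8, -1]
SUB     : [-8, 9, -7]
ROT     : [9, -7, -8]
ADD     : [9, -15]
ROT  — needs 3 operands, stack has 2 → underflow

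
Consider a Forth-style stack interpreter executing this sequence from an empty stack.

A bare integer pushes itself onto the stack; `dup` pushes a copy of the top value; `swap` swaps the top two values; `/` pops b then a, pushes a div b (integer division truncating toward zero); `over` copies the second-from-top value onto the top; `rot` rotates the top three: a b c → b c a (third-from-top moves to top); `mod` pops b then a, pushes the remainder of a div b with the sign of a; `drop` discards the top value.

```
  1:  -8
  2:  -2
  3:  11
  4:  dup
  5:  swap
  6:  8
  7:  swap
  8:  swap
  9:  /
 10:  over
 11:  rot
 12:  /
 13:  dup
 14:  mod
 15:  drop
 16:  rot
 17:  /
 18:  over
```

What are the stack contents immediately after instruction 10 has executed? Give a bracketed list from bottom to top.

[-8, -2, 11, 1, 11]

-8   -> [-8]
-2   -> [-8, -2]
11   -> [-8, -2, 11]
dup  -> [-8, -2, 11, 11]
swap -> [-8, -2, 11, 11]
8    -> [-8, -2, 11, 11, 8]
swap -> [-8, -2, 11, 8, 11]
swap -> [-8, -2, 11, 11, 8]
/    -> [-8, -2, 11, 1]
over -> [-8, -2, 11, 1, 11]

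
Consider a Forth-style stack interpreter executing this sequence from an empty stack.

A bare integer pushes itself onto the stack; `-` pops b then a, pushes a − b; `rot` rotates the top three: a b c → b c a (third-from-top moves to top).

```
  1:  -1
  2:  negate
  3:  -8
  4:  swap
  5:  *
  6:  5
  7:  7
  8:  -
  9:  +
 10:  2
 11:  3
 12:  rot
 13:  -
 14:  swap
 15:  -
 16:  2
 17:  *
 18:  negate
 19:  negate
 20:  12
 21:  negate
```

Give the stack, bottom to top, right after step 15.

-1     → -1
negate → 1
-8     → 1 -8
swap   → -8 1
*      → -8
5      → -8 5
7      → -8 5 7
-      → -8 -2
+      → -10
2      → -10 2
3      → -10 2 3
rot    → 2 3 -10
-      → 2 13
swap   → 13 2
-      → 11

[11]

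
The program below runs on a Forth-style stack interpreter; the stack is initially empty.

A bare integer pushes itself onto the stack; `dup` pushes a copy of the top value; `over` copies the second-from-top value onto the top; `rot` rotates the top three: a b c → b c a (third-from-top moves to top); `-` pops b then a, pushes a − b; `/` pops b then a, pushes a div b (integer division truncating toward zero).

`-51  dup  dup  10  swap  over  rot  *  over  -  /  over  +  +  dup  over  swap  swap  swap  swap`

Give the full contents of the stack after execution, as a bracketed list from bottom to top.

[-51, -102, -102, -102]

-51  → -51
dup  → -51 -51
dup  → -51 -51 -51
10   → -51 -51 -51 10
swap → -51 -51 10 -51
over → -51 -51 10 -51 10
rot  → -51 -51 -51 10 10
*    → -51 -51 -51 100
over → -51 -51 -51 100 -51
-    → -51 -51 -51 151
/    → -51 -51 0
over → -51 -51 0 -51
+    → -51 -51 -51
+    → -51 -102
dup  → -51 -102 -102
over → -51 -102 -102 -102
swap → -51 -102 -102 -102
swap → -51 -102 -102 -102
swap → -51 -102 -102 -102
swap → -51 -102 -102 -102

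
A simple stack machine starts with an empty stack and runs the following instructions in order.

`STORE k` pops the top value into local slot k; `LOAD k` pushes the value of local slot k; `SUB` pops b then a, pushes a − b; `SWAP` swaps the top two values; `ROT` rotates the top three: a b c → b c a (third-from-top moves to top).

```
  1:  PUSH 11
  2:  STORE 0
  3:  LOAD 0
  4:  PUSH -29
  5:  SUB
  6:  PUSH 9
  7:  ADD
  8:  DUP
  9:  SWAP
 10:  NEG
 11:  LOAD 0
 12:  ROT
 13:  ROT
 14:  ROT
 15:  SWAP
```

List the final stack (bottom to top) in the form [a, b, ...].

[49, 11, -49]

PUSH 11  → [11]
STORE 0  → []
LOAD 0   → [11]
PUSH -29 → [11, -29]
SUB      → [40]
PUSH 9   → [40, 9]
ADD      → [49]
DUP      → [49, 49]
SWAP     → [49, 49]
NEG      → [49, -49]
LOAD 0   → [49, -49, 11]
ROT      → [-49, 11, 49]
ROT      → [11, 49, -49]
ROT      → [49, -49, 11]
SWAP     → [49, 11, -49]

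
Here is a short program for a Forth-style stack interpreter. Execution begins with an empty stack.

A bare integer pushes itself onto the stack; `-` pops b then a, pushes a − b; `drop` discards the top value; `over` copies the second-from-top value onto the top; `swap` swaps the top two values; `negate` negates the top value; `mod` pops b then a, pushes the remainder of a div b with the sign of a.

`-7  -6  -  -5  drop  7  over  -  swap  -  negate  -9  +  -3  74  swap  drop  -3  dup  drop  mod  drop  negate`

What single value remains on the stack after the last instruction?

-7     -> [-7]
-6     -> [-7, -6]
-      -> [-1]
-5     -> [-1, -5]
drop   -> [-1]
7      -> [-1, 7]
over   -> [-1, 7, -1]
-      -> [-1, 8]
swap   -> [8, -1]
-      -> [9]
negate -> [-9]
-9     -> [-9, -9]
+      -> [-18]
-3     -> [-18, -3]
74     -> [-18, -3, 74]
swap   -> [-18, 74, -3]
drop   -> [-18, 74]
-3     -> [-18, 74, -3]
dup    -> [-18, 74, -3, -3]
drop   -> [-18, 74, -3]
mod    -> [-18, 2]
drop   -> [-18]
negate -> [18]

18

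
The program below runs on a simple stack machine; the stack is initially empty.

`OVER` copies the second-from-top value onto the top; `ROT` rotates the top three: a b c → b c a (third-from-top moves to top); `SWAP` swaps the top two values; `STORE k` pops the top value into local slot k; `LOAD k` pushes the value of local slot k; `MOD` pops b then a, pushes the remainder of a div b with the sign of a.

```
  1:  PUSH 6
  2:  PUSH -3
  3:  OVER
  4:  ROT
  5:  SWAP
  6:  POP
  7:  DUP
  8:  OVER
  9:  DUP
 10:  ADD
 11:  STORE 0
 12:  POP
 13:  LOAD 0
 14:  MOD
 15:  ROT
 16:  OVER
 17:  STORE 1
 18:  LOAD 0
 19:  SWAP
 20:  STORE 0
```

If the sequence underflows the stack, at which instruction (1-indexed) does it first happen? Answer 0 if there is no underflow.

15

PUSH 6  : 6
PUSH -3 : 6 -3
OVER    : 6 -3 6
ROT     : -3 6 6
SWAP    : -3 6 6
POP     : -3 6
DUP     : -3 6 6
OVER    : -3 6 6 6
DUP     : -3 6 6 6 6
ADD     : -3 6 6 12
STORE 0 : -3 6 6
POP     : -3 6
LOAD 0  : -3 6 12
MOD     : -3 6
ROT  — needs 3 operands, stack has 2 → underflow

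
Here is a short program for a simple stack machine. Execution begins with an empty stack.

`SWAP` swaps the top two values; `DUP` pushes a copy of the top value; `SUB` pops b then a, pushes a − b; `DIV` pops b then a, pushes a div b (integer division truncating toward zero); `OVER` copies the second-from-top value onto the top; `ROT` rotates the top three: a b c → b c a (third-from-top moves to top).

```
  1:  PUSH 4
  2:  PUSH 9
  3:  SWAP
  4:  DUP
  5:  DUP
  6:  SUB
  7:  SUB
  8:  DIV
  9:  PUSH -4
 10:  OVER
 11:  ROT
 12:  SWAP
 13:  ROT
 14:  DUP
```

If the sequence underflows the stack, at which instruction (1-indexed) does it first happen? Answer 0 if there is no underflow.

PUSH 4  -> [4]
PUSH 9  -> [4, 9]
SWAP    -> [9, 4]
DUP     -> [9, 4, 4]
DUP     -> [9, 4, 4, 4]
SUB     -> [9, 4, 0]
SUB     -> [9, 4]
DIV     -> [2]
PUSH -4 -> [2, -4]
OVER    -> [2, -4, 2]
ROT     -> [-4, 2, 2]
SWAP    -> [-4, 2, 2]
ROT     -> [2, 2, -4]
DUP     -> [2, 2, -4, -4]

0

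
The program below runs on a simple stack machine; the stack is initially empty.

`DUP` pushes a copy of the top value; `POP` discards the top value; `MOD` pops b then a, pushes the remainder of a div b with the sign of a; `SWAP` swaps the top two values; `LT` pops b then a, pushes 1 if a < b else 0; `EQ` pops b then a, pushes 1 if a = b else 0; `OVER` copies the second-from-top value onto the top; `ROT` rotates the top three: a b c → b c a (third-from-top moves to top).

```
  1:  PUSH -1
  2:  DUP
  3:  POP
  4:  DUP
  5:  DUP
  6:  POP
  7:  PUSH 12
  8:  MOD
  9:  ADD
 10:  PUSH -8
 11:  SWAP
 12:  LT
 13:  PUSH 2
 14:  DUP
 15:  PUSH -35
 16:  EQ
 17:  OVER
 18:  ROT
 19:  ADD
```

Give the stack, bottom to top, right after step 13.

PUSH -1 -> [-1]
DUP     -> [-1, -1]
POP     -> [-1]
DUP     -> [-1, -1]
DUP     -> [-1, -1, -1]
POP     -> [-1, -1]
PUSH 12 -> [-1, -1, 12]
MOD     -> [-1, -1]
ADD     -> [-2]
PUSH -8 -> [-2, -8]
SWAP    -> [-8, -2]
LT      -> [1]
PUSH 2  -> [1, 2]

[1, 2]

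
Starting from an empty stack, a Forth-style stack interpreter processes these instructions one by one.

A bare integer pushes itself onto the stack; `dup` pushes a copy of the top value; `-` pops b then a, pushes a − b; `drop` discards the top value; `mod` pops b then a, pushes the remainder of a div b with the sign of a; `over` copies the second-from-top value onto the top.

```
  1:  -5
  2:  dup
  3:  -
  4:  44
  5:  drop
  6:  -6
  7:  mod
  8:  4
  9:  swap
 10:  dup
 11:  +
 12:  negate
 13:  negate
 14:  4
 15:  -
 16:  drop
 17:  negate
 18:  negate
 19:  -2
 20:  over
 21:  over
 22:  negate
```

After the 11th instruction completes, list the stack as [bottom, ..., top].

-5   : [-5]
dup  : [-5, -5]
-    : [0]
44   : [0, 44]
drop : [0]
-6   : [0, -6]
mod  : [0]
4    : [0, 4]
swap : [4, 0]
dup  : [4, 0, 0]
+    : [4, 0]

[4, 0]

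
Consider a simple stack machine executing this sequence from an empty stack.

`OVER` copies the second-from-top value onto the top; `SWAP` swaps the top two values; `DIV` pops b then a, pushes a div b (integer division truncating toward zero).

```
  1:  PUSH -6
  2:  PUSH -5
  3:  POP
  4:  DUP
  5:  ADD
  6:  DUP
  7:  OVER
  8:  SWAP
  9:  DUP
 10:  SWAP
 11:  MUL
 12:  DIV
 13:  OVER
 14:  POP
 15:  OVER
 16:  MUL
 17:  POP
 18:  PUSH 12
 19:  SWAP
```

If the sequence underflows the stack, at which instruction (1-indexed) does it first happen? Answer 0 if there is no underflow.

PUSH -6 → -6
PUSH -5 → -6 -5
POP     → -6
DUP     → -6 -6
ADD     → -12
DUP     → -12 -12
OVER    → -12 -12 -12
SWAP    → -12 -12 -12
DUP     → -12 -12 -12 -12
SWAP    → -12 -12 -12 -12
MUL     → -12 -12 144
DIV     → -12 0
OVER    → -12 0 -12
POP     → -12 0
OVER    → -12 0 -12
MUL     → -12 0
POP     → -12
PUSH 12 → -12 12
SWAP    → 12 -12

0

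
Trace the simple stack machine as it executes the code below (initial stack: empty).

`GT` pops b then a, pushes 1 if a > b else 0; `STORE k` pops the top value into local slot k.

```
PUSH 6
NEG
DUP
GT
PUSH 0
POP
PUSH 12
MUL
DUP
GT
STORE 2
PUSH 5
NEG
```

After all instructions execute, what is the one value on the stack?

PUSH 6  -> [6]
NEG     -> [-6]
DUP     -> [-6, -6]
GT      -> [0]
PUSH 0  -> [0, 0]
POP     -> [0]
PUSH 12 -> [0, 12]
MUL     -> [0]
DUP     -> [0, 0]
GT      -> [0]
STORE 2 -> []
PUSH 5  -> [5]
NEG     -> [-5]

-5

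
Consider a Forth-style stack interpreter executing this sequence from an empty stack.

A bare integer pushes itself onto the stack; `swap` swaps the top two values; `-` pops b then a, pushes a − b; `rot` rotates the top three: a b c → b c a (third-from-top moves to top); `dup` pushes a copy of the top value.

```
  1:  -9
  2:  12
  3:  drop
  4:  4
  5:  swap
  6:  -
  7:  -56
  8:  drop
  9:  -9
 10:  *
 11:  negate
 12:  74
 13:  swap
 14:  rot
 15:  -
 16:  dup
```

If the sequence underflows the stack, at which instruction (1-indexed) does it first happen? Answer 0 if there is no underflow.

-9     : [-9]
12     : [-9, 12]
drop   : [-9]
4      : [-9, 4]
swap   : [4, -9]
-      : [13]
-56    : [13, -56]
drop   : [13]
-9     : [13, -9]
*      : [-117]
negate : [117]
74     : [117, 74]
swap   : [74, 117]
rot  — needs 3 operands, stack has 2 → underflow

14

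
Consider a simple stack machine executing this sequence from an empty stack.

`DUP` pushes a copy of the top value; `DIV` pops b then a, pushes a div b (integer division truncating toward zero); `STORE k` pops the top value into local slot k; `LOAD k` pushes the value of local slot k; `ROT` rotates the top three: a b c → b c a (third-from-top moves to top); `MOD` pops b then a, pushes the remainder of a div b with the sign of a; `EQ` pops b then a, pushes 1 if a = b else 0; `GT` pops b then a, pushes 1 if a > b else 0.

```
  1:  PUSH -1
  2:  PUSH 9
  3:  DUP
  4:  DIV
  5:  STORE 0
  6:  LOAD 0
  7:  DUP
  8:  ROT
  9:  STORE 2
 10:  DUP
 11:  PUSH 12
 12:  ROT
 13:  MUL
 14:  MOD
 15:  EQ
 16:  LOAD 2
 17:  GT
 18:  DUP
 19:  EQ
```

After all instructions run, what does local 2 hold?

-1

PUSH -1 -> [-1]
PUSH 9  -> [-1, 9]
DUP     -> [-1, 9, 9]
DIV     -> [-1, 1]
STORE 0 -> [-1]
LOAD 0  -> [-1, 1]
DUP     -> [-1, 1, 1]
ROT     -> [1, 1, -1]
STORE 2 -> [1, 1]
DUP     -> [1, 1, 1]
PUSH 12 -> [1, 1, 1, 12]
ROT     -> [1, 1, 12, 1]
MUL     -> [1, 1, 12]
MOD     -> [1, 1]
EQ      -> [1]
LOAD 2  -> [1, -1]
GT      -> [1]
DUP     -> [1, 1]
EQ      -> [1]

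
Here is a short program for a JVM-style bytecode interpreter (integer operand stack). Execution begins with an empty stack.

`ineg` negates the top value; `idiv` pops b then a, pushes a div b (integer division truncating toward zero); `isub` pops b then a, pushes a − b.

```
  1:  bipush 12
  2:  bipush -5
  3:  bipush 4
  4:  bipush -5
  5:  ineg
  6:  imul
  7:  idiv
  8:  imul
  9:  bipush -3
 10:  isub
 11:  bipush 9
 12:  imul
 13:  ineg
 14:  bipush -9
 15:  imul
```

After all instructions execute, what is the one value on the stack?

bipush 12  [12]
bipush -5  [12, -5]
bipush 4   [12, -5, 4]
bipush -5  [12, -5, 4, -5]
ineg       [12, -5, 4, 5]
imul       [12, -5, 20]
idiv       [12, 0]
imul       [0]
bipush -3  [0, -3]
isub       [3]
bipush 9   [3, 9]
imul       [27]
ineg       [-27]
bipush -9  [-27, -9]
imul       [243]

243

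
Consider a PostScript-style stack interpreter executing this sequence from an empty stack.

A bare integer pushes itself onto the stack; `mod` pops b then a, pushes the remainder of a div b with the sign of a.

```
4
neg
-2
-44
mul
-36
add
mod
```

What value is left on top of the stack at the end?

4   : 4
neg : -4
-2  : -4 -2
-44 : -4 -2 -44
mul : -4 88
-36 : -4 88 -36
add : -4 52
mod : -4

-4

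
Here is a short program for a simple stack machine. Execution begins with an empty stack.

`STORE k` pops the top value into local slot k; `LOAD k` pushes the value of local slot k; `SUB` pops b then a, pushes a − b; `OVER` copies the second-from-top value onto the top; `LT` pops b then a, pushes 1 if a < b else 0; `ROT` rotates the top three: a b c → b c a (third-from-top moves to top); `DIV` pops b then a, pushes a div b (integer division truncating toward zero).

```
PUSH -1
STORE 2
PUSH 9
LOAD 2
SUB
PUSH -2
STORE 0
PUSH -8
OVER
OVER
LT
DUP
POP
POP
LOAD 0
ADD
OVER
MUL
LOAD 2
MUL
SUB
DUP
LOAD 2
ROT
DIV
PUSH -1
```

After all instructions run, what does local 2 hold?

-1

PUSH -1 : [-1]
STORE 2 : []
PUSH 9  : [9]
LOAD 2  : [9, -1]
SUB     : [10]
PUSH -2 : [10, -2]
STORE 0 : [10]
PUSH -8 : [10, -8]
OVER    : [10, -8, 10]
OVER    : [10, -8, 10, -8]
LT      : [10, -8, 0]
DUP     : [10, -8, 0, 0]
POP     : [10, -8, 0]
POP     : [10, -8]
LOAD 0  : [10, -8, -2]
ADD     : [10, -10]
OVER    : [10, -10, 10]
MUL     : [10, -100]
LOAD 2  : [10, -100, -1]
MUL     : [10, 100]
SUB     : [-90]
DUP     : [-90, -90]
LOAD 2  : [-90, -90, -1]
ROT     : [-90, -1, -90]
DIV     : [-90, 0]
PUSH -1 : [-90, 0, -1]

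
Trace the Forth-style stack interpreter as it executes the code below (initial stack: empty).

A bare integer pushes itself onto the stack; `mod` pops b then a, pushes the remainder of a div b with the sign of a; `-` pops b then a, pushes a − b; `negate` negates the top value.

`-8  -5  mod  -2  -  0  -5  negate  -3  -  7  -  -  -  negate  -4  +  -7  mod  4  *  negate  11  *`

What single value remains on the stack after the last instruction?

-8      -8
-5      -8 -5
mod     -3
-2      -3 -2
-       -1
0       -1 0
-5      -1 0 -5
negate  -1 0 5
-3      -1 0 5 -3
-       -1 0 8
7       -1 0 8 7
-       -1 0 1
-       -1 -1
-       0
negate  0
-4      0 -4
+       -4
-7      -4 -7
mod     -4
4       -4 4
*       -16
negate  16
11      16 11
*       176

176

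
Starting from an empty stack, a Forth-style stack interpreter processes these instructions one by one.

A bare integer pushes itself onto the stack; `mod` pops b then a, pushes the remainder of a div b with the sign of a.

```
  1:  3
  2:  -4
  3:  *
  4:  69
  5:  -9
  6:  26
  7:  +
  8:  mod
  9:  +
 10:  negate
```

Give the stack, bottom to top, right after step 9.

[-11]

3   → [3]
-4  → [3, -4]
*   → [-12]
69  → [-12, 69]
-9  → [-12, 69, -9]
26  → [-12, 69, -9, 26]
+   → [-12, 69, 17]
mod → [-12, 1]
+   → [-11]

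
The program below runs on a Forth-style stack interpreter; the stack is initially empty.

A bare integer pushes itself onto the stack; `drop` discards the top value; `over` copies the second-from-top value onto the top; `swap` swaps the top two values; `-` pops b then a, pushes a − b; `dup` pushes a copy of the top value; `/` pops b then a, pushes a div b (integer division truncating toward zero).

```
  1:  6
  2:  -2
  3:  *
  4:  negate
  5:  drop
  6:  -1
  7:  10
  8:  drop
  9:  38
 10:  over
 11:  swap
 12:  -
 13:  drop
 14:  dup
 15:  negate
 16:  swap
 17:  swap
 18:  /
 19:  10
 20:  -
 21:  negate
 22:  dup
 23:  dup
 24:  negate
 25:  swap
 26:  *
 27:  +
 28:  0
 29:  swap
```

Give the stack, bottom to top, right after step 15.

6      -> [6]
-2     -> [6, -2]
*      -> [-12]
negate -> [12]
drop   -> []
-1     -> [-1]
10     -> [-1, 10]
drop   -> [-1]
38     -> [-1, 38]
over   -> [-1, 38, -1]
swap   -> [-1, -1, 38]
-      -> [-1, -39]
drop   -> [-1]
dup    -> [-1, -1]
negate -> [-1, 1]

[-1, 1]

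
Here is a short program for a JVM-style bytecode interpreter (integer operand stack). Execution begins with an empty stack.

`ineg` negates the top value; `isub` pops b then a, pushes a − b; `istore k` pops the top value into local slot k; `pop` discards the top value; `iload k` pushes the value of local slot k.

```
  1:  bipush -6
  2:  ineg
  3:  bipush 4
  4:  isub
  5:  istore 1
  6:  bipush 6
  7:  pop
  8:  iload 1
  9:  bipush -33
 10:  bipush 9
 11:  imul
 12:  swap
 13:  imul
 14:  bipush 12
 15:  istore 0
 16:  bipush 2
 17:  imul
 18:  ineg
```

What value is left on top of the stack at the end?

1188

bipush -6   [-6]
ineg        [6]
bipush 4    [6, 4]
isub        [2]
istore 1    []
bipush 6    [6]
pop         []
iload 1     [2]
bipush -33  [2, -33]
bipush 9    [2, -33, 9]
imul        [2, -297]
swap        [-297, 2]
imul        [-594]
bipush 12   [-594, 12]
istore 0    [-594]
bipush 2    [-594, 2]
imul        [-1188]
ineg        [1188]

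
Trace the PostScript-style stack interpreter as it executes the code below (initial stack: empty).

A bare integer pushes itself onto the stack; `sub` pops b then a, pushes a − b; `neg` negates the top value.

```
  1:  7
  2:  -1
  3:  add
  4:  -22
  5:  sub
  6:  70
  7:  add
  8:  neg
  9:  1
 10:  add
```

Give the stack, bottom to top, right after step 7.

7    7
-1   7 -1
add  6
-22  6 -22
sub  28
70   28 70
add  98

[98]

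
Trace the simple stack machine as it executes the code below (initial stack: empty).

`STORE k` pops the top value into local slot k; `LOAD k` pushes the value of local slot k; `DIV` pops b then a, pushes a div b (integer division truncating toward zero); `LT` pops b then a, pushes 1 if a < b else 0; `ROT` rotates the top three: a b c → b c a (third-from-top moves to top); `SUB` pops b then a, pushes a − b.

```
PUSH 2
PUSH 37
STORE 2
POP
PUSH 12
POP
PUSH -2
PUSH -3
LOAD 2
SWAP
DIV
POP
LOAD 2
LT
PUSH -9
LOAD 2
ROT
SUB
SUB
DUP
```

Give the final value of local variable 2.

37

PUSH 2  → 2
PUSH 37 → 2 37
STORE 2 → 2
POP     → (empty)
PUSH 12 → 12
POP     → (empty)
PUSH -2 → -2
PUSH -3 → -2 -3
LOAD 2  → -2 -3 37
SWAP    → -2 37 -3
DIV     → -2 -12
POP     → -2
LOAD 2  → -2 37
LT      → 1
PUSH -9 → 1 -9
LOAD 2  → 1 -9 37
ROT     → -9 37 1
SUB     → -9 36
SUB     → -45
DUP     → -45 -45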